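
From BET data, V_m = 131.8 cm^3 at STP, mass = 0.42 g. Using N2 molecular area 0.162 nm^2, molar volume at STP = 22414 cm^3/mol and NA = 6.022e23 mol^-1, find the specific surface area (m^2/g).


Number of moles in monolayer = V_m / 22414 = 131.8 / 22414 = 0.00588025
Number of molecules = moles * NA = 0.00588025 * 6.022e23
SA = molecules * sigma / mass
SA = (131.8 / 22414) * 6.022e23 * 0.162e-18 / 0.42
SA = 1365.8 m^2/g

1365.8


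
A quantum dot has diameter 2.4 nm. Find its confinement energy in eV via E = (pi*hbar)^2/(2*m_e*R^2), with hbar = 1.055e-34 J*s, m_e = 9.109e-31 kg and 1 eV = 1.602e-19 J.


Radius R = 2.4/2 = 1.2 nm = 1.2e-09 m
E = (pi * 1.055e-34)^2 / (2 * 9.109e-31 * (1.2e-09)^2)
E(J) = 4.18737e-20
E = E(J) / 1.602e-19 = 0.2614 eV

0.2614


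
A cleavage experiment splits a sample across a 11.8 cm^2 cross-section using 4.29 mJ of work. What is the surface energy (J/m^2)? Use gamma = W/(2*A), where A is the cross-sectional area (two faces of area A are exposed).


Convert: A = 11.8 cm^2 = 0.00118 m^2, W = 4.29 mJ = 0.00429 J
Cleaving exposes two faces of area A, so total new surface = 2*A and gamma = W / (2*A)
gamma = 0.00429 / (2 * 0.00118)
gamma = 1.818 J/m^2

1.818


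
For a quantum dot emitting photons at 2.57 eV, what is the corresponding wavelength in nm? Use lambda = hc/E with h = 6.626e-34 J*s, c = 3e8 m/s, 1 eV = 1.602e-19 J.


Convert energy: E = 2.57 eV = 2.57 * 1.602e-19 = 4.11714e-19 J
lambda = h*c / E = 6.626e-34 * 3e8 / 4.11714e-19
lambda = 4.82811e-07 m = 482.8 nm

482.8


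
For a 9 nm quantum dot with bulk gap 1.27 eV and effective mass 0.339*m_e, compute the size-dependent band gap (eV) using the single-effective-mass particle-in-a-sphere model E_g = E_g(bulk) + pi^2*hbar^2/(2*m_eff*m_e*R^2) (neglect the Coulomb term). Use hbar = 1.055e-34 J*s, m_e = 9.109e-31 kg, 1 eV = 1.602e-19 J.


Radius R = 9/2 nm = 4.5e-09 m
Confinement energy dE = pi^2 * hbar^2 / (2 * m_eff * m_e * R^2)
dE = pi^2 * (1.055e-34)^2 / (2 * 0.339 * 9.109e-31 * (4.5e-09)^2) J, divided by 1.602e-19 J/eV
dE = 0.0548 eV
Total band gap = E_g(bulk) + dE = 1.27 + 0.0548 = 1.3248 eV

1.3248


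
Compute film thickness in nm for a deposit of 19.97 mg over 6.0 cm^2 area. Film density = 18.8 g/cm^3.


Convert: m = 19.97 mg = 1.9970e-05 kg, A = 6.0 cm^2 = 6.0000e-04 m^2, rho = 18.8 g/cm^3 = 18800 kg/m^3
t = m / (A * rho)
t = 1.9970e-05 / (6.0000e-04 * 18800)
t = 1.7704e-06 m = 1770.4 nm

1770.4


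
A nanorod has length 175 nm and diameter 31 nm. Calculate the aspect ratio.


Aspect ratio AR = length / diameter
AR = 175 / 31
AR = 5.65

5.65


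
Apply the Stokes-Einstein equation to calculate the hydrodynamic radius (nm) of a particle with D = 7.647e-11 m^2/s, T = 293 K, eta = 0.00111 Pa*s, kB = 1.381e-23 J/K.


Stokes-Einstein: R = kB*T / (6*pi*eta*D)
R = 1.381e-23 * 293 / (6 * pi * 0.00111 * 7.647e-11)
R = 2.52898e-09 m = 2.53 nm

2.53


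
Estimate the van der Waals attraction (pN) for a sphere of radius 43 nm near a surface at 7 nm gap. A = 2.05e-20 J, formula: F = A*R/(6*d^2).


Convert to SI: R = 43 nm = 4.3e-08 m, d = 7 nm = 7e-09 m
F = A * R / (6 * d^2)
F = 2.05e-20 * 4.3e-08 / (6 * (7e-09)^2)
F = 2.9983e-12 N = 2.998 pN

2.998


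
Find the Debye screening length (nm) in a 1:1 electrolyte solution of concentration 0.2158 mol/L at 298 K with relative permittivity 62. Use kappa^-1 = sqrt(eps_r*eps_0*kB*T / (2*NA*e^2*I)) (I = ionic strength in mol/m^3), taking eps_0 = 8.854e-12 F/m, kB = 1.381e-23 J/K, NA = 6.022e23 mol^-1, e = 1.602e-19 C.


Ionic strength I = 0.2158 * 1^2 * 1000 = 215.8 mol/m^3
kappa^-1 = sqrt(62 * 8.854e-12 * 1.381e-23 * 298 / (2 * 6.022e23 * (1.602e-19)^2 * 215.8))
kappa^-1 = 0.582 nm

0.582


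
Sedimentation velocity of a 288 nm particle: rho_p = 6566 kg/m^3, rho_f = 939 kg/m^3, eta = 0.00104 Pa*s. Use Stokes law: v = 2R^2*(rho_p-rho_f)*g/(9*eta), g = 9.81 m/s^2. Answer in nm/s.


Radius R = 288/2 nm = 1.44e-07 m
Density difference = 6566 - 939 = 5627 kg/m^3
v = 2 * R^2 * (rho_p - rho_f) * g / (9 * eta)
v = 2 * (1.44e-07)^2 * 5627 * 9.81 / (9 * 0.00104)
v = 2.44582e-07 m/s = 244.5823 nm/s

244.5823


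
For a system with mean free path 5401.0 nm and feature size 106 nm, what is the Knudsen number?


Knudsen number Kn = lambda / L
Kn = 5401.0 / 106
Kn = 50.9528

50.9528


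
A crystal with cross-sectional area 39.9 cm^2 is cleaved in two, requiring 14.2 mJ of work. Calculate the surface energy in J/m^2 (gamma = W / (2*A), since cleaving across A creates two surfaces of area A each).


Convert: A = 39.9 cm^2 = 0.00399 m^2, W = 14.2 mJ = 0.0142 J
Cleaving exposes two faces of area A, so total new surface = 2*A and gamma = W / (2*A)
gamma = 0.0142 / (2 * 0.00399)
gamma = 1.779 J/m^2

1.779


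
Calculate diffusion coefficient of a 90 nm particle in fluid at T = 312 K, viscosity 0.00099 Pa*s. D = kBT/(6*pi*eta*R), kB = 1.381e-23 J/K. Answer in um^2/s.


Radius R = 90/2 = 45 nm = 4.5e-08 m
D = kB*T / (6*pi*eta*R)
D = 1.381e-23 * 312 / (6 * pi * 0.00099 * 4.5e-08)
D = 5.13097e-12 m^2/s = 5.131 um^2/s

5.131


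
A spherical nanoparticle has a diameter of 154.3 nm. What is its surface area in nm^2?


Radius r = 154.3/2 = 77.15 nm
Surface area SA = 4 * pi * r^2
SA = 4 * pi * (77.15)^2
SA = 74796.58 nm^2

74796.58


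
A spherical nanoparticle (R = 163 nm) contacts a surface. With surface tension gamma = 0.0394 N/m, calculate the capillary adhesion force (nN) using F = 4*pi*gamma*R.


Convert radius: R = 163 nm = 1.63e-07 m
F = 4 * pi * gamma * R
F = 4 * pi * 0.0394 * 1.63e-07
F = 8.07037e-08 N = 80.7037 nN

80.7037


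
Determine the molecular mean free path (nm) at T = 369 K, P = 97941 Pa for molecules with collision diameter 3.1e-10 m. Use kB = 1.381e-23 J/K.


Mean free path: lambda = kB*T / (sqrt(2) * pi * d^2 * P)
lambda = 1.381e-23 * 369 / (sqrt(2) * pi * (3.1e-10)^2 * 97941)
lambda = 1.21862e-07 m
lambda = 121.86 nm

121.86


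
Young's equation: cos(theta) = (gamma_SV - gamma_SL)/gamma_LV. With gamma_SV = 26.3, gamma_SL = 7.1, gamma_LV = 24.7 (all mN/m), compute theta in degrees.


cos(theta) = (gamma_SV - gamma_SL) / gamma_LV
cos(theta) = (26.3 - 7.1) / 24.7
cos(theta) = 0.777328
theta = arccos(0.777328) = 38.98 degrees

38.98


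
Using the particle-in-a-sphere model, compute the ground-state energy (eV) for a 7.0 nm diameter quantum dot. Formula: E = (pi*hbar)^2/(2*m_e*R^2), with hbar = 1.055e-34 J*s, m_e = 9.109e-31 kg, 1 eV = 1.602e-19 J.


Radius R = 7.0/2 = 3.5 nm = 3.5e-09 m
E = (pi * 1.055e-34)^2 / (2 * 9.109e-31 * (3.5e-09)^2)
E(J) = 4.9223e-21
E = E(J) / 1.602e-19 = 0.0307 eV

0.0307


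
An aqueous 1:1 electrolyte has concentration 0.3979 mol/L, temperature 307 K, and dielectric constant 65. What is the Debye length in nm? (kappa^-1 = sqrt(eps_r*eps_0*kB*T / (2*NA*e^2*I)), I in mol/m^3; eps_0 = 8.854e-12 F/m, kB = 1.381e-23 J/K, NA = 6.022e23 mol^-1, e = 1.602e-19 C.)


Ionic strength I = 0.3979 * 1^2 * 1000 = 397.9 mol/m^3
kappa^-1 = sqrt(65 * 8.854e-12 * 1.381e-23 * 307 / (2 * 6.022e23 * (1.602e-19)^2 * 397.9))
kappa^-1 = 0.445 nm

0.445


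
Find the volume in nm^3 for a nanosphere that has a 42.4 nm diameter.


Radius r = 42.4/2 = 21.2 nm
Volume V = (4/3) * pi * r^3
V = (4/3) * pi * (21.2)^3
V = 39911.33 nm^3

39911.33


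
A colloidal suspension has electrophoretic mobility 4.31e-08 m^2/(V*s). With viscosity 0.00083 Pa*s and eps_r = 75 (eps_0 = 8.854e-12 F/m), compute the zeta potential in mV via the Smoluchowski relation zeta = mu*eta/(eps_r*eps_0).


Smoluchowski equation: zeta = mu * eta / (eps_r * eps_0)
zeta = 4.31e-08 * 0.00083 / (75 * 8.854e-12)
zeta = 0.053871 V = 53.87 mV

53.87


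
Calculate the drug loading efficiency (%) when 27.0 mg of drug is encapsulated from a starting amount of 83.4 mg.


Drug loading efficiency = (drug loaded / drug initial) * 100
DLE = 27.0 / 83.4 * 100
DLE = 0.3237 * 100
DLE = 32.37%

32.37


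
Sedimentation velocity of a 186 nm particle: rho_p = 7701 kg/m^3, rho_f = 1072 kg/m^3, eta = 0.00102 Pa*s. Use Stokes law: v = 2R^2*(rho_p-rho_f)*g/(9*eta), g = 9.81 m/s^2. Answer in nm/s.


Radius R = 186/2 nm = 9.3e-08 m
Density difference = 7701 - 1072 = 6629 kg/m^3
v = 2 * R^2 * (rho_p - rho_f) * g / (9 * eta)
v = 2 * (9.3e-08)^2 * 6629 * 9.81 / (9 * 0.00102)
v = 1.22538e-07 m/s = 122.5378 nm/s

122.5378


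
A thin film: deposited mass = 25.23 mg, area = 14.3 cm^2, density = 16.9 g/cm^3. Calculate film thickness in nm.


Convert: m = 25.23 mg = 2.5230e-05 kg, A = 14.3 cm^2 = 1.4300e-03 m^2, rho = 16.9 g/cm^3 = 16900 kg/m^3
t = m / (A * rho)
t = 2.5230e-05 / (1.4300e-03 * 16900)
t = 1.0440e-06 m = 1044.0 nm

1044.0


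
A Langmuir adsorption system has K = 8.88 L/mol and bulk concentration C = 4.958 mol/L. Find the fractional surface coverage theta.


Langmuir isotherm: theta = K*C / (1 + K*C)
K*C = 8.88 * 4.958 = 44.02704
theta = 44.02704 / (1 + 44.02704) = 44.02704 / 45.02704
theta = 0.9778

0.9778


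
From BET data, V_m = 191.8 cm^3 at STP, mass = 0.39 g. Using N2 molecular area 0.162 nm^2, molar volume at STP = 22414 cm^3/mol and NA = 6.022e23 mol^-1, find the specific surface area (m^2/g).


Number of moles in monolayer = V_m / 22414 = 191.8 / 22414 = 0.00855715
Number of molecules = moles * NA = 0.00855715 * 6.022e23
SA = molecules * sigma / mass
SA = (191.8 / 22414) * 6.022e23 * 0.162e-18 / 0.39
SA = 2140.5 m^2/g

2140.5


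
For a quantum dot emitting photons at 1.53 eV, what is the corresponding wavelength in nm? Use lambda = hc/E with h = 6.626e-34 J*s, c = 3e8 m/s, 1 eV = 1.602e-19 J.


Convert energy: E = 1.53 eV = 1.53 * 1.602e-19 = 2.45106e-19 J
lambda = h*c / E = 6.626e-34 * 3e8 / 2.45106e-19
lambda = 8.10996e-07 m = 811.0 nm

811.0


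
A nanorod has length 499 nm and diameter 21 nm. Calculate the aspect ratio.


Aspect ratio AR = length / diameter
AR = 499 / 21
AR = 23.76

23.76


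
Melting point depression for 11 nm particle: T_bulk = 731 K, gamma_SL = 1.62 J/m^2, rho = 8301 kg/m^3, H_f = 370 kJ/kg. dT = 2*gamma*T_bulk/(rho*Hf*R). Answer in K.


Radius R = 11/2 = 5.5 nm = 5.5e-09 m
Convert H_f = 370 kJ/kg = 370000 J/kg
dT = 2 * gamma_SL * T_bulk / (rho * H_f * R)
dT = 2 * 1.62 * 731 / (8301 * 370000 * 5.5e-09)
dT = 140.2 K

140.2


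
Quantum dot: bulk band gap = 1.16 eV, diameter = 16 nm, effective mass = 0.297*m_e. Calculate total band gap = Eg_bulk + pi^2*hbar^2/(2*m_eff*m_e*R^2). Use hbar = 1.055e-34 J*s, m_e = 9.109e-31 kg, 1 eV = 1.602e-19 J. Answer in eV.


Radius R = 16/2 nm = 8e-09 m
Confinement energy dE = pi^2 * hbar^2 / (2 * m_eff * m_e * R^2)
dE = pi^2 * (1.055e-34)^2 / (2 * 0.297 * 9.109e-31 * (8e-09)^2) J, divided by 1.602e-19 J/eV
dE = 0.0198 eV
Total band gap = E_g(bulk) + dE = 1.16 + 0.0198 = 1.1798 eV

1.1798


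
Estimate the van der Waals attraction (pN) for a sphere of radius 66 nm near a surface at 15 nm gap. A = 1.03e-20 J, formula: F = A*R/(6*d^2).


Convert to SI: R = 66 nm = 6.6e-08 m, d = 15 nm = 1.5e-08 m
F = A * R / (6 * d^2)
F = 1.03e-20 * 6.6e-08 / (6 * (1.5e-08)^2)
F = 5.03556e-13 N = 0.504 pN

0.504


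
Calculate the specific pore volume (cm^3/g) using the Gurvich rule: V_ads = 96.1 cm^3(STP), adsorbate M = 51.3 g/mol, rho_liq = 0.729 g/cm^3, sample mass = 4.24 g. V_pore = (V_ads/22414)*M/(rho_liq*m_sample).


Moles adsorbed n = V_ads / 22414 = 96.1 / 22414 = 4.287499e-03 mol
Liquid volume V_liq = n * M / rho_liq = 4.287499e-03 * 51.3 / 0.729 = 0.30171 cm^3
Specific pore volume V_pore = V_liq / m_sample = 0.30171 / 4.24
V_pore = 0.0712 cm^3/g

0.0712


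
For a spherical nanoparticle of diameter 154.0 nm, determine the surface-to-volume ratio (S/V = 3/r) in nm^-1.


Radius r = 154.0/2 = 77 nm
S/V = 3 / r = 3 / 77
S/V = 0.039 nm^-1

0.039


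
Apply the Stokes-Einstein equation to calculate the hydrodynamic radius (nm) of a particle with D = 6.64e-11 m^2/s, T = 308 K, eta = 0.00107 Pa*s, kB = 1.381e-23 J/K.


Stokes-Einstein: R = kB*T / (6*pi*eta*D)
R = 1.381e-23 * 308 / (6 * pi * 0.00107 * 6.64e-11)
R = 3.17608e-09 m = 3.18 nm

3.18


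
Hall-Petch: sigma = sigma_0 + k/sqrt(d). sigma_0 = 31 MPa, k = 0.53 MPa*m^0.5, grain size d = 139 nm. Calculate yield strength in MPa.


d = 139 nm = 1.39e-07 m
sqrt(d) = 0.000372827
Hall-Petch contribution = k / sqrt(d) = 0.53 / 0.000372827 = 1421.6 MPa
sigma = sigma_0 + k/sqrt(d) = 31 + 1421.6 = 1452.6 MPa

1452.6


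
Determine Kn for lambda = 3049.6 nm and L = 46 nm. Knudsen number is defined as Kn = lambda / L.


Knudsen number Kn = lambda / L
Kn = 3049.6 / 46
Kn = 66.2957

66.2957


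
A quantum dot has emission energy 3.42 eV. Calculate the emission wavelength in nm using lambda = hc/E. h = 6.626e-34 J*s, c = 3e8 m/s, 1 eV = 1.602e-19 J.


Convert energy: E = 3.42 eV = 3.42 * 1.602e-19 = 5.47884e-19 J
lambda = h*c / E = 6.626e-34 * 3e8 / 5.47884e-19
lambda = 3.62814e-07 m = 362.8 nm

362.8


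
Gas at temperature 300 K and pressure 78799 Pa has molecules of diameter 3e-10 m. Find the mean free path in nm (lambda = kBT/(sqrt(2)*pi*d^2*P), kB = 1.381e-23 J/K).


Mean free path: lambda = kB*T / (sqrt(2) * pi * d^2 * P)
lambda = 1.381e-23 * 300 / (sqrt(2) * pi * (3e-10)^2 * 78799)
lambda = 1.31488e-07 m
lambda = 131.49 nm

131.49


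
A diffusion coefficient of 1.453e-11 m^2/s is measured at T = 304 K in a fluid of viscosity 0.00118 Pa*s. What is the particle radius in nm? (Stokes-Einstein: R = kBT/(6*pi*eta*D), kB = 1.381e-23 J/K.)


Stokes-Einstein: R = kB*T / (6*pi*eta*D)
R = 1.381e-23 * 304 / (6 * pi * 0.00118 * 1.453e-11)
R = 1.29903e-08 m = 12.99 nm

12.99


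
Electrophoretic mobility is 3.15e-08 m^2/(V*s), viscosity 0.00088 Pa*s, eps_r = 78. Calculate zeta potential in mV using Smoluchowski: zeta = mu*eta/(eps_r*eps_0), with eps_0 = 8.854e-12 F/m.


Smoluchowski equation: zeta = mu * eta / (eps_r * eps_0)
zeta = 3.15e-08 * 0.00088 / (78 * 8.854e-12)
zeta = 0.040138 V = 40.14 mV

40.14


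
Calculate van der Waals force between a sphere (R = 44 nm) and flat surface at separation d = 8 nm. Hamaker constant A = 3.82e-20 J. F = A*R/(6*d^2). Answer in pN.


Convert to SI: R = 44 nm = 4.4e-08 m, d = 8 nm = 8e-09 m
F = A * R / (6 * d^2)
F = 3.82e-20 * 4.4e-08 / (6 * (8e-09)^2)
F = 4.37708e-12 N = 4.377 pN

4.377


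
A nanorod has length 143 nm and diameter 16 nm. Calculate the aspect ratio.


Aspect ratio AR = length / diameter
AR = 143 / 16
AR = 8.94

8.94


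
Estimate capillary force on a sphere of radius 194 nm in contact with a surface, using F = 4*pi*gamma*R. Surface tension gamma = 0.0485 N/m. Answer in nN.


Convert radius: R = 194 nm = 1.94e-07 m
F = 4 * pi * gamma * R
F = 4 * pi * 0.0485 * 1.94e-07
F = 1.18237e-07 N = 118.237 nN

118.237


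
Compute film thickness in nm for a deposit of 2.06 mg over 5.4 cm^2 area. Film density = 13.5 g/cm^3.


Convert: m = 2.06 mg = 2.0600e-06 kg, A = 5.4 cm^2 = 5.4000e-04 m^2, rho = 13.5 g/cm^3 = 13500 kg/m^3
t = m / (A * rho)
t = 2.0600e-06 / (5.4000e-04 * 13500)
t = 2.8258e-07 m = 282.6 nm

282.6


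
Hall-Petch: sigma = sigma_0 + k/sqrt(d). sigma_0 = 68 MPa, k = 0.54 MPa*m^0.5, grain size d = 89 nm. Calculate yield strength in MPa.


d = 89 nm = 8.9e-08 m
sqrt(d) = 0.0002983287
Hall-Petch contribution = k / sqrt(d) = 0.54 / 0.0002983287 = 1810.1 MPa
sigma = sigma_0 + k/sqrt(d) = 68 + 1810.1 = 1878.1 MPa

1878.1


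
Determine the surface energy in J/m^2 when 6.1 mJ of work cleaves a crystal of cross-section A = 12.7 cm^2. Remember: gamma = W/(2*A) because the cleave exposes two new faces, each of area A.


Convert: A = 12.7 cm^2 = 0.00127 m^2, W = 6.1 mJ = 0.0061 J
Cleaving exposes two faces of area A, so total new surface = 2*A and gamma = W / (2*A)
gamma = 0.0061 / (2 * 0.00127)
gamma = 2.402 J/m^2

2.402


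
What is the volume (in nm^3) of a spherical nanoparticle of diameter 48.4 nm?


Radius r = 48.4/2 = 24.2 nm
Volume V = (4/3) * pi * r^3
V = (4/3) * pi * (24.2)^3
V = 59365.58 nm^3

59365.58


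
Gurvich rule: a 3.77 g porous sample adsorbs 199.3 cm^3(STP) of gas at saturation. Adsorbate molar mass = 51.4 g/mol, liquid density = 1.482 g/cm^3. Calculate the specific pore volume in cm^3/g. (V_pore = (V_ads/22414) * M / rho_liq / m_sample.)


Moles adsorbed n = V_ads / 22414 = 199.3 / 22414 = 8.891764e-03 mol
Liquid volume V_liq = n * M / rho_liq = 8.891764e-03 * 51.4 / 1.482 = 0.30839 cm^3
Specific pore volume V_pore = V_liq / m_sample = 0.30839 / 3.77
V_pore = 0.0818 cm^3/g

0.0818


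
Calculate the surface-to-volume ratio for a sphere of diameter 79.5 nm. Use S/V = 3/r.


Radius r = 79.5/2 = 39.75 nm
S/V = 3 / r = 3 / 39.75
S/V = 0.0755 nm^-1

0.0755


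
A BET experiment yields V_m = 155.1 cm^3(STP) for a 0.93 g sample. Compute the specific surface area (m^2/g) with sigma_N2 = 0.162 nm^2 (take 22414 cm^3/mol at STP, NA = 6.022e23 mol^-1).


Number of moles in monolayer = V_m / 22414 = 155.1 / 22414 = 0.00691978
Number of molecules = moles * NA = 0.00691978 * 6.022e23
SA = molecules * sigma / mass
SA = (155.1 / 22414) * 6.022e23 * 0.162e-18 / 0.93
SA = 725.9 m^2/g

725.9


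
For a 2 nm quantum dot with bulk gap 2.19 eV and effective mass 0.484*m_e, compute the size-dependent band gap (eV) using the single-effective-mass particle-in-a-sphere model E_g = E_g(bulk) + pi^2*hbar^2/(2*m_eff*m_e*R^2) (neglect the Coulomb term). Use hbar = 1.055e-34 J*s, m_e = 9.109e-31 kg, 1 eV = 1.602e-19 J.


Radius R = 2/2 nm = 1e-09 m
Confinement energy dE = pi^2 * hbar^2 / (2 * m_eff * m_e * R^2)
dE = pi^2 * (1.055e-34)^2 / (2 * 0.484 * 9.109e-31 * (1e-09)^2) J, divided by 1.602e-19 J/eV
dE = 0.7777 eV
Total band gap = E_g(bulk) + dE = 2.19 + 0.7777 = 2.9677 eV

2.9677


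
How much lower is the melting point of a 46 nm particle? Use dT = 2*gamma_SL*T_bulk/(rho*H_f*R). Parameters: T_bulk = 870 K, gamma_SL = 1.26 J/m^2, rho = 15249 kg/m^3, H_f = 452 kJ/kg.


Radius R = 46/2 = 23 nm = 2.3e-08 m
Convert H_f = 452 kJ/kg = 452000 J/kg
dT = 2 * gamma_SL * T_bulk / (rho * H_f * R)
dT = 2 * 1.26 * 870 / (15249 * 452000 * 2.3e-08)
dT = 13.8 K

13.8


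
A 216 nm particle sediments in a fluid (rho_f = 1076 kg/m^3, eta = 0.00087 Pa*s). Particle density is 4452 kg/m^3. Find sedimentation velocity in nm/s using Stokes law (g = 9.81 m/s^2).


Radius R = 216/2 nm = 1.08e-07 m
Density difference = 4452 - 1076 = 3376 kg/m^3
v = 2 * R^2 * (rho_p - rho_f) * g / (9 * eta)
v = 2 * (1.08e-07)^2 * 3376 * 9.81 / (9 * 0.00087)
v = 9.86705e-08 m/s = 98.6705 nm/s

98.6705


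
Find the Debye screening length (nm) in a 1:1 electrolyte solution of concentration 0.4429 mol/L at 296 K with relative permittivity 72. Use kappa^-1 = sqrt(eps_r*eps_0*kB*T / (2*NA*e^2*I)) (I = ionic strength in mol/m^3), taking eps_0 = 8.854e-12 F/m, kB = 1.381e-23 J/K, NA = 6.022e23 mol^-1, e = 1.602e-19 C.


Ionic strength I = 0.4429 * 1^2 * 1000 = 442.9 mol/m^3
kappa^-1 = sqrt(72 * 8.854e-12 * 1.381e-23 * 296 / (2 * 6.022e23 * (1.602e-19)^2 * 442.9))
kappa^-1 = 0.436 nm

0.436


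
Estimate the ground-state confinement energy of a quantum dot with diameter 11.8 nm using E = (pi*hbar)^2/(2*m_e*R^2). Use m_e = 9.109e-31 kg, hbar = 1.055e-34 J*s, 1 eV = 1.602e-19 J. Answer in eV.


Radius R = 11.8/2 = 5.9 nm = 5.9e-09 m
E = (pi * 1.055e-34)^2 / (2 * 9.109e-31 * (5.9e-09)^2)
E(J) = 1.73221e-21
E = E(J) / 1.602e-19 = 0.0108 eV

0.0108


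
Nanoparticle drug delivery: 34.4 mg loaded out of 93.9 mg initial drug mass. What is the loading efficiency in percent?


Drug loading efficiency = (drug loaded / drug initial) * 100
DLE = 34.4 / 93.9 * 100
DLE = 0.3663 * 100
DLE = 36.63%

36.63


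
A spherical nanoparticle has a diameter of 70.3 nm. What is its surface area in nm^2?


Radius r = 70.3/2 = 35.15 nm
Surface area SA = 4 * pi * r^2
SA = 4 * pi * (35.15)^2
SA = 15526.03 nm^2

15526.03


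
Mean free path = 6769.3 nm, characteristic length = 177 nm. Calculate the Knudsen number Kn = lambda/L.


Knudsen number Kn = lambda / L
Kn = 6769.3 / 177
Kn = 38.2446

38.2446


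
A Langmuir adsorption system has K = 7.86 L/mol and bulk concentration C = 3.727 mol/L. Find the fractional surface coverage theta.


Langmuir isotherm: theta = K*C / (1 + K*C)
K*C = 7.86 * 3.727 = 29.29422
theta = 29.29422 / (1 + 29.29422) = 29.29422 / 30.29422
theta = 0.967

0.967


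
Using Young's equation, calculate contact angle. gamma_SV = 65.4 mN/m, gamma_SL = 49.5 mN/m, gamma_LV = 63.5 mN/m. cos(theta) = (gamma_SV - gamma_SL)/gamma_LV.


cos(theta) = (gamma_SV - gamma_SL) / gamma_LV
cos(theta) = (65.4 - 49.5) / 63.5
cos(theta) = 0.250394
theta = arccos(0.250394) = 75.5 degrees

75.5


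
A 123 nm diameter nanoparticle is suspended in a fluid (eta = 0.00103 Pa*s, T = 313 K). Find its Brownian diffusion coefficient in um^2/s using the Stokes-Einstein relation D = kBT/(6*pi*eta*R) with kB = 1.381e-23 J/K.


Radius R = 123/2 = 61.5 nm = 6.15e-08 m
D = kB*T / (6*pi*eta*R)
D = 1.381e-23 * 313 / (6 * pi * 0.00103 * 6.15e-08)
D = 3.62013e-12 m^2/s = 3.62 um^2/s

3.62


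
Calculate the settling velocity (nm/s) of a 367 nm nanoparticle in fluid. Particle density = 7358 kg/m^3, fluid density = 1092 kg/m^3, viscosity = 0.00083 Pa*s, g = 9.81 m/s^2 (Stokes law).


Radius R = 367/2 nm = 1.835e-07 m
Density difference = 7358 - 1092 = 6266 kg/m^3
v = 2 * R^2 * (rho_p - rho_f) * g / (9 * eta)
v = 2 * (1.835e-07)^2 * 6266 * 9.81 / (9 * 0.00083)
v = 5.54167e-07 m/s = 554.1673 nm/s

554.1673


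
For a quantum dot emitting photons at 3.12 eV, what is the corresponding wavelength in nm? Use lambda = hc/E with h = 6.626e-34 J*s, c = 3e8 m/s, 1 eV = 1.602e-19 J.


Convert energy: E = 3.12 eV = 3.12 * 1.602e-19 = 4.99824e-19 J
lambda = h*c / E = 6.626e-34 * 3e8 / 4.99824e-19
lambda = 3.977e-07 m = 397.7 nm

397.7


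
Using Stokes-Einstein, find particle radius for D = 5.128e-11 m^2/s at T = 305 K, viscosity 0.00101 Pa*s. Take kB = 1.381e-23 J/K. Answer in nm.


Stokes-Einstein: R = kB*T / (6*pi*eta*D)
R = 1.381e-23 * 305 / (6 * pi * 0.00101 * 5.128e-11)
R = 4.31443e-09 m = 4.31 nm

4.31


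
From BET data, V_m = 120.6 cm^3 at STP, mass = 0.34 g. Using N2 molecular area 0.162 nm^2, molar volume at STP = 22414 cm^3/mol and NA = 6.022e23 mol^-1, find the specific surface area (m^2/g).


Number of moles in monolayer = V_m / 22414 = 120.6 / 22414 = 0.00538057
Number of molecules = moles * NA = 0.00538057 * 6.022e23
SA = molecules * sigma / mass
SA = (120.6 / 22414) * 6.022e23 * 0.162e-18 / 0.34
SA = 1543.8 m^2/g

1543.8


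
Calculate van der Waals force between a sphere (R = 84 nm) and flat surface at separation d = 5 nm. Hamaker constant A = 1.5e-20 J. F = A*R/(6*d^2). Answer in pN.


Convert to SI: R = 84 nm = 8.4e-08 m, d = 5 nm = 5e-09 m
F = A * R / (6 * d^2)
F = 1.5e-20 * 8.4e-08 / (6 * (5e-09)^2)
F = 8.4e-12 N = 8.4 pN

8.4


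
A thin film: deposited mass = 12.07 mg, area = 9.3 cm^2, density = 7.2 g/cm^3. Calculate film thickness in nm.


Convert: m = 12.07 mg = 1.2070e-05 kg, A = 9.3 cm^2 = 9.3000e-04 m^2, rho = 7.2 g/cm^3 = 7200 kg/m^3
t = m / (A * rho)
t = 1.2070e-05 / (9.3000e-04 * 7200)
t = 1.8026e-06 m = 1802.6 nm

1802.6


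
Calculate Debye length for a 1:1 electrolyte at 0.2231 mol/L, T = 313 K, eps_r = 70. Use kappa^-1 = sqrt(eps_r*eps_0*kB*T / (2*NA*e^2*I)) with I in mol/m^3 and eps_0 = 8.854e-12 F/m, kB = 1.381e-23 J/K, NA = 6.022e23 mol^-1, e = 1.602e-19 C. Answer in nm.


Ionic strength I = 0.2231 * 1^2 * 1000 = 223.1 mol/m^3
kappa^-1 = sqrt(70 * 8.854e-12 * 1.381e-23 * 313 / (2 * 6.022e23 * (1.602e-19)^2 * 223.1))
kappa^-1 = 0.623 nm

0.623


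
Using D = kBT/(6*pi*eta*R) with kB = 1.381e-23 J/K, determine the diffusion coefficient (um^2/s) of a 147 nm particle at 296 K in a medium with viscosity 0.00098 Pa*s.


Radius R = 147/2 = 73.5 nm = 7.35e-08 m
D = kB*T / (6*pi*eta*R)
D = 1.381e-23 * 296 / (6 * pi * 0.00098 * 7.35e-08)
D = 3.01072e-12 m^2/s = 3.011 um^2/s

3.011


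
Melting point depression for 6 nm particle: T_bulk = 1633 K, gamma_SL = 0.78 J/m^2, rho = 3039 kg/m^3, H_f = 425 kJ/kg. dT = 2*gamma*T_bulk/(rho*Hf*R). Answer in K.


Radius R = 6/2 = 3 nm = 3e-09 m
Convert H_f = 425 kJ/kg = 425000 J/kg
dT = 2 * gamma_SL * T_bulk / (rho * H_f * R)
dT = 2 * 0.78 * 1633 / (3039 * 425000 * 3e-09)
dT = 657.5 K

657.5


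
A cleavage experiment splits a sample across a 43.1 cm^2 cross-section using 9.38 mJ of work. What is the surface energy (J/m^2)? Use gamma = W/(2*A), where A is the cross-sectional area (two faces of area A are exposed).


Convert: A = 43.1 cm^2 = 0.00431 m^2, W = 9.38 mJ = 0.00938 J
Cleaving exposes two faces of area A, so total new surface = 2*A and gamma = W / (2*A)
gamma = 0.00938 / (2 * 0.00431)
gamma = 1.088 J/m^2

1.088


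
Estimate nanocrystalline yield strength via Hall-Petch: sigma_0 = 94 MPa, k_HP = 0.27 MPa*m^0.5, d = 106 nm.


d = 106 nm = 1.06e-07 m
sqrt(d) = 0.0003255764
Hall-Petch contribution = k / sqrt(d) = 0.27 / 0.0003255764 = 829.3 MPa
sigma = sigma_0 + k/sqrt(d) = 94 + 829.3 = 923.3 MPa

923.3


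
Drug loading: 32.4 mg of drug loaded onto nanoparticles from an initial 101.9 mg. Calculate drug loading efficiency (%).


Drug loading efficiency = (drug loaded / drug initial) * 100
DLE = 32.4 / 101.9 * 100
DLE = 0.318 * 100
DLE = 31.8%

31.8


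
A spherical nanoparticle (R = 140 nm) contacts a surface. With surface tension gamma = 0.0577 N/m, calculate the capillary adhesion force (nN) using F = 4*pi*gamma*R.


Convert radius: R = 140 nm = 1.4e-07 m
F = 4 * pi * gamma * R
F = 4 * pi * 0.0577 * 1.4e-07
F = 1.01511e-07 N = 101.5111 nN

101.5111


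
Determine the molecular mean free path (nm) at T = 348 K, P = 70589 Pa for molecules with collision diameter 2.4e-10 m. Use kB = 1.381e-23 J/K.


Mean free path: lambda = kB*T / (sqrt(2) * pi * d^2 * P)
lambda = 1.381e-23 * 348 / (sqrt(2) * pi * (2.4e-10)^2 * 70589)
lambda = 2.66041e-07 m
lambda = 266.04 nm

266.04


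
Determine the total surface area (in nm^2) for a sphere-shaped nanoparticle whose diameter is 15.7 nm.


Radius r = 15.7/2 = 7.85 nm
Surface area SA = 4 * pi * r^2
SA = 4 * pi * (7.85)^2
SA = 774.37 nm^2

774.37


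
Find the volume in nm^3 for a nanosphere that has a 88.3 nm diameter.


Radius r = 88.3/2 = 44.15 nm
Volume V = (4/3) * pi * r^3
V = (4/3) * pi * (44.15)^3
V = 360479.63 nm^3

360479.63


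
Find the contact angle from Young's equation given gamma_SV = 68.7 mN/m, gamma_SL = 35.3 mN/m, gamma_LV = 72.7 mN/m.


cos(theta) = (gamma_SV - gamma_SL) / gamma_LV
cos(theta) = (68.7 - 35.3) / 72.7
cos(theta) = 0.459422
theta = arccos(0.459422) = 62.65 degrees

62.65


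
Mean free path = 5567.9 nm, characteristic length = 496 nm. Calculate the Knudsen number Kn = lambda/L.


Knudsen number Kn = lambda / L
Kn = 5567.9 / 496
Kn = 11.2256

11.2256


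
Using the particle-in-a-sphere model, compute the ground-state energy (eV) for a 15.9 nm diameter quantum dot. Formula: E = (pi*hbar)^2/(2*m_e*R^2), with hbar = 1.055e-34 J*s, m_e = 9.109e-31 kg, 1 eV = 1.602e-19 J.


Radius R = 15.9/2 = 7.95 nm = 7.95e-09 m
E = (pi * 1.055e-34)^2 / (2 * 9.109e-31 * (7.95e-09)^2)
E(J) = 9.54047e-22
E = E(J) / 1.602e-19 = 0.006 eV

0.006


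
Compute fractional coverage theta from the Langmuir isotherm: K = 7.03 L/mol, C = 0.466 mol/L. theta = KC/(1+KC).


Langmuir isotherm: theta = K*C / (1 + K*C)
K*C = 7.03 * 0.466 = 3.27598
theta = 3.27598 / (1 + 3.27598) = 3.27598 / 4.27598
theta = 0.7661

0.7661


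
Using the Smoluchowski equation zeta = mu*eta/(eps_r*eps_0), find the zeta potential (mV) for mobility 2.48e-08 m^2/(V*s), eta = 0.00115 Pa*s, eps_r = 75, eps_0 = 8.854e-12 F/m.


Smoluchowski equation: zeta = mu * eta / (eps_r * eps_0)
zeta = 2.48e-08 * 0.00115 / (75 * 8.854e-12)
zeta = 0.042949 V = 42.95 mV

42.95


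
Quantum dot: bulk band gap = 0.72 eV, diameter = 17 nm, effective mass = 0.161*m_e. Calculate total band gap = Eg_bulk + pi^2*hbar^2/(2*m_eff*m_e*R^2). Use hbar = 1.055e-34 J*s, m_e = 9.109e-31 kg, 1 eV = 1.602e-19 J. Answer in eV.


Radius R = 17/2 nm = 8.5e-09 m
Confinement energy dE = pi^2 * hbar^2 / (2 * m_eff * m_e * R^2)
dE = pi^2 * (1.055e-34)^2 / (2 * 0.161 * 9.109e-31 * (8.5e-09)^2) J, divided by 1.602e-19 J/eV
dE = 0.0324 eV
Total band gap = E_g(bulk) + dE = 0.72 + 0.0324 = 0.7524 eV

0.7524


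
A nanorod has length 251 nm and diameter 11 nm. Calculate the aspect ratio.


Aspect ratio AR = length / diameter
AR = 251 / 11
AR = 22.82

22.82


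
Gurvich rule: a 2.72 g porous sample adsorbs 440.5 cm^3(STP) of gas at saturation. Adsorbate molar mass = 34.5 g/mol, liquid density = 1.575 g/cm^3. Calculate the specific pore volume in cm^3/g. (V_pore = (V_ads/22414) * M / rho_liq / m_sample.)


Moles adsorbed n = V_ads / 22414 = 440.5 / 22414 = 1.965290e-02 mol
Liquid volume V_liq = n * M / rho_liq = 1.965290e-02 * 34.5 / 1.575 = 0.43049 cm^3
Specific pore volume V_pore = V_liq / m_sample = 0.43049 / 2.72
V_pore = 0.1583 cm^3/g

0.1583


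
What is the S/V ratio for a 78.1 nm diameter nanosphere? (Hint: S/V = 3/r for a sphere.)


Radius r = 78.1/2 = 39.05 nm
S/V = 3 / r = 3 / 39.05
S/V = 0.0768 nm^-1

0.0768


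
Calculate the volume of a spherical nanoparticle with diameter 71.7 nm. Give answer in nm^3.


Radius r = 71.7/2 = 35.85 nm
Volume V = (4/3) * pi * r^3
V = (4/3) * pi * (35.85)^3
V = 192999.46 nm^3

192999.46


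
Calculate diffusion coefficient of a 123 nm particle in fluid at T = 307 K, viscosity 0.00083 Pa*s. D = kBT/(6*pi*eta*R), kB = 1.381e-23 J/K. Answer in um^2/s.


Radius R = 123/2 = 61.5 nm = 6.15e-08 m
D = kB*T / (6*pi*eta*R)
D = 1.381e-23 * 307 / (6 * pi * 0.00083 * 6.15e-08)
D = 4.40634e-12 m^2/s = 4.406 um^2/s

4.406


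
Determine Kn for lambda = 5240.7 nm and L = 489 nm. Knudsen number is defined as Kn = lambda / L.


Knudsen number Kn = lambda / L
Kn = 5240.7 / 489
Kn = 10.7172

10.7172


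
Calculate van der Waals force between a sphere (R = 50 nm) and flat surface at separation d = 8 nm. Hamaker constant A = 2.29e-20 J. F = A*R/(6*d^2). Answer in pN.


Convert to SI: R = 50 nm = 5e-08 m, d = 8 nm = 8e-09 m
F = A * R / (6 * d^2)
F = 2.29e-20 * 5e-08 / (6 * (8e-09)^2)
F = 2.98177e-12 N = 2.982 pN

2.982


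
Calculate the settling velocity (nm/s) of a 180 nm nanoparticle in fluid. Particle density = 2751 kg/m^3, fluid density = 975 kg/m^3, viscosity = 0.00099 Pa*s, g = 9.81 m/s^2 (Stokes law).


Radius R = 180/2 nm = 9e-08 m
Density difference = 2751 - 975 = 1776 kg/m^3
v = 2 * R^2 * (rho_p - rho_f) * g / (9 * eta)
v = 2 * (9e-08)^2 * 1776 * 9.81 / (9 * 0.00099)
v = 3.16774e-08 m/s = 31.6774 nm/s

31.6774


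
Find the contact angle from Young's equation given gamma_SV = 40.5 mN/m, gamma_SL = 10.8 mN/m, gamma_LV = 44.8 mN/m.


cos(theta) = (gamma_SV - gamma_SL) / gamma_LV
cos(theta) = (40.5 - 10.8) / 44.8
cos(theta) = 0.662946
theta = arccos(0.662946) = 48.48 degrees

48.48


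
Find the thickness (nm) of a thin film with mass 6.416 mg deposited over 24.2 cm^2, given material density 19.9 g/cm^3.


Convert: m = 6.416 mg = 6.4160e-06 kg, A = 24.2 cm^2 = 2.4200e-03 m^2, rho = 19.9 g/cm^3 = 19900 kg/m^3
t = m / (A * rho)
t = 6.4160e-06 / (2.4200e-03 * 19900)
t = 1.3323e-07 m = 133.2 nm

133.2


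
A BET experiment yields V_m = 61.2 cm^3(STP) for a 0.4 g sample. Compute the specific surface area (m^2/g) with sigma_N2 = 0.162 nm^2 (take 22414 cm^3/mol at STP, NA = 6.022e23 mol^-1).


Number of moles in monolayer = V_m / 22414 = 61.2 / 22414 = 0.00273044
Number of molecules = moles * NA = 0.00273044 * 6.022e23
SA = molecules * sigma / mass
SA = (61.2 / 22414) * 6.022e23 * 0.162e-18 / 0.4
SA = 665.9 m^2/g

665.9


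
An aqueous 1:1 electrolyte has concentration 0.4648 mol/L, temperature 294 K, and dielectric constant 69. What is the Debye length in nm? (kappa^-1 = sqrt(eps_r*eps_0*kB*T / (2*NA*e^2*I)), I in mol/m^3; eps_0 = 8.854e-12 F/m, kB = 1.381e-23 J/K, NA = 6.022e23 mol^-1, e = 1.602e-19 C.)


Ionic strength I = 0.4648 * 1^2 * 1000 = 464.8 mol/m^3
kappa^-1 = sqrt(69 * 8.854e-12 * 1.381e-23 * 294 / (2 * 6.022e23 * (1.602e-19)^2 * 464.8))
kappa^-1 = 0.416 nm

0.416


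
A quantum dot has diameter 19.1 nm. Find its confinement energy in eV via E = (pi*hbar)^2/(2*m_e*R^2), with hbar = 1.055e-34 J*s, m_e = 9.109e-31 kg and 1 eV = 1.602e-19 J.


Radius R = 19.1/2 = 9.55 nm = 9.55e-09 m
E = (pi * 1.055e-34)^2 / (2 * 9.109e-31 * (9.55e-09)^2)
E(J) = 6.61146e-22
E = E(J) / 1.602e-19 = 0.0041 eV

0.0041


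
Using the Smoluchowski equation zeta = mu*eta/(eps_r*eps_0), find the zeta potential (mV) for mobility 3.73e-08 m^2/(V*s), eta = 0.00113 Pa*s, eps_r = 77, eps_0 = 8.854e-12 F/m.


Smoluchowski equation: zeta = mu * eta / (eps_r * eps_0)
zeta = 3.73e-08 * 0.00113 / (77 * 8.854e-12)
zeta = 0.061824 V = 61.82 mV

61.82


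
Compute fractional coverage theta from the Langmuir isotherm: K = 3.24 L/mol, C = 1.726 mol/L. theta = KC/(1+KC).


Langmuir isotherm: theta = K*C / (1 + K*C)
K*C = 3.24 * 1.726 = 5.59224
theta = 5.59224 / (1 + 5.59224) = 5.59224 / 6.59224
theta = 0.8483

0.8483


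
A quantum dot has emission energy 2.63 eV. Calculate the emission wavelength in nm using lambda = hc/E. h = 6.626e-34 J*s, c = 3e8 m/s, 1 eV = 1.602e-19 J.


Convert energy: E = 2.63 eV = 2.63 * 1.602e-19 = 4.21326e-19 J
lambda = h*c / E = 6.626e-34 * 3e8 / 4.21326e-19
lambda = 4.71796e-07 m = 471.8 nm

471.8


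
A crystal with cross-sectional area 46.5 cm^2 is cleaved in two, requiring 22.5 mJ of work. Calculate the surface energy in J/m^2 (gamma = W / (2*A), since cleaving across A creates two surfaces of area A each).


Convert: A = 46.5 cm^2 = 0.00465 m^2, W = 22.5 mJ = 0.0225 J
Cleaving exposes two faces of area A, so total new surface = 2*A and gamma = W / (2*A)
gamma = 0.0225 / (2 * 0.00465)
gamma = 2.419 J/m^2

2.419


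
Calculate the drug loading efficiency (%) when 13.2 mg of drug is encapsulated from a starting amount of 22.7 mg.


Drug loading efficiency = (drug loaded / drug initial) * 100
DLE = 13.2 / 22.7 * 100
DLE = 0.5815 * 100
DLE = 58.15%

58.15


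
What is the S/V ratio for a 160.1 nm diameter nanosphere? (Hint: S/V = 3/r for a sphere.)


Radius r = 160.1/2 = 80.05 nm
S/V = 3 / r = 3 / 80.05
S/V = 0.0375 nm^-1

0.0375


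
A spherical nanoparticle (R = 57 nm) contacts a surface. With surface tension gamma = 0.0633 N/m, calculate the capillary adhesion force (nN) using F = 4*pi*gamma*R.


Convert radius: R = 57 nm = 5.7e-08 m
F = 4 * pi * gamma * R
F = 4 * pi * 0.0633 * 5.7e-08
F = 4.53407e-08 N = 45.3407 nN

45.3407


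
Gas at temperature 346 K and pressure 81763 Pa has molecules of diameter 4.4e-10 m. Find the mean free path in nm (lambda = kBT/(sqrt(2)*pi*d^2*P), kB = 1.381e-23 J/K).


Mean free path: lambda = kB*T / (sqrt(2) * pi * d^2 * P)
lambda = 1.381e-23 * 346 / (sqrt(2) * pi * (4.4e-10)^2 * 81763)
lambda = 6.79427e-08 m
lambda = 67.94 nm

67.94


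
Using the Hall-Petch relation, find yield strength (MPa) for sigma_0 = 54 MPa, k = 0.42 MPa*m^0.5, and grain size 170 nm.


d = 170 nm = 1.7e-07 m
sqrt(d) = 0.0004123106
Hall-Petch contribution = k / sqrt(d) = 0.42 / 0.0004123106 = 1018.6 MPa
sigma = sigma_0 + k/sqrt(d) = 54 + 1018.6 = 1072.6 MPa

1072.6


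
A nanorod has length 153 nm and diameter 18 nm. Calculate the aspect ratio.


Aspect ratio AR = length / diameter
AR = 153 / 18
AR = 8.5

8.5


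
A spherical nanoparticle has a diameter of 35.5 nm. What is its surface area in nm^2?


Radius r = 35.5/2 = 17.75 nm
Surface area SA = 4 * pi * r^2
SA = 4 * pi * (17.75)^2
SA = 3959.19 nm^2

3959.19


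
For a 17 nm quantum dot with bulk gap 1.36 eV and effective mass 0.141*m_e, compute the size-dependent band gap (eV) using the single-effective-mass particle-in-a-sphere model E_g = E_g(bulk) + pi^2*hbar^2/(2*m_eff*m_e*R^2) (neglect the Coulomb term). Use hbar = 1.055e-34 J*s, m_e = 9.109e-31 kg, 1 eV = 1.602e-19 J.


Radius R = 17/2 nm = 8.5e-09 m
Confinement energy dE = pi^2 * hbar^2 / (2 * m_eff * m_e * R^2)
dE = pi^2 * (1.055e-34)^2 / (2 * 0.141 * 9.109e-31 * (8.5e-09)^2) J, divided by 1.602e-19 J/eV
dE = 0.0369 eV
Total band gap = E_g(bulk) + dE = 1.36 + 0.0369 = 1.3969 eV

1.3969


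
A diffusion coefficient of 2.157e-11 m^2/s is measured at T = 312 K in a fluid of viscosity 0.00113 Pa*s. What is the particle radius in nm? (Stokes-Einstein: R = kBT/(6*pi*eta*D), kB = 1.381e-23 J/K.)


Stokes-Einstein: R = kB*T / (6*pi*eta*D)
R = 1.381e-23 * 312 / (6 * pi * 0.00113 * 2.157e-11)
R = 9.37818e-09 m = 9.38 nm

9.38


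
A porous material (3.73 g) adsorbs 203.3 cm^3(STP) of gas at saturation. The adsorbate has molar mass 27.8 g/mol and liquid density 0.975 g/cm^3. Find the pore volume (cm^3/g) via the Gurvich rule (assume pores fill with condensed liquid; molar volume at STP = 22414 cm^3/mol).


Moles adsorbed n = V_ads / 22414 = 203.3 / 22414 = 9.070224e-03 mol
Liquid volume V_liq = n * M / rho_liq = 9.070224e-03 * 27.8 / 0.975 = 0.25862 cm^3
Specific pore volume V_pore = V_liq / m_sample = 0.25862 / 3.73
V_pore = 0.0693 cm^3/g

0.0693


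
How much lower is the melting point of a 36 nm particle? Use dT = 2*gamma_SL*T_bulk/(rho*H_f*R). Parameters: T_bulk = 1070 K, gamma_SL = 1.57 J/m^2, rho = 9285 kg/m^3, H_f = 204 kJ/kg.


Radius R = 36/2 = 18 nm = 1.8e-08 m
Convert H_f = 204 kJ/kg = 204000 J/kg
dT = 2 * gamma_SL * T_bulk / (rho * H_f * R)
dT = 2 * 1.57 * 1070 / (9285 * 204000 * 1.8e-08)
dT = 98.5 K

98.5


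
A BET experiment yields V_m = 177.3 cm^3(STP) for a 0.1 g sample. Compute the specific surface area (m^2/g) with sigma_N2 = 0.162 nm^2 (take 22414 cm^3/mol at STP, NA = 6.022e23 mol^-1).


Number of moles in monolayer = V_m / 22414 = 177.3 / 22414 = 0.00791023
Number of molecules = moles * NA = 0.00791023 * 6.022e23
SA = molecules * sigma / mass
SA = (177.3 / 22414) * 6.022e23 * 0.162e-18 / 0.1
SA = 7716.9 m^2/g

7716.9


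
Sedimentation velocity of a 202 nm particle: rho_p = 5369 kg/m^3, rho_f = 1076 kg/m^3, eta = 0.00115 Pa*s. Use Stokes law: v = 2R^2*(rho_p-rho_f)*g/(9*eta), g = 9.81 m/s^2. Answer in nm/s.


Radius R = 202/2 nm = 1.01e-07 m
Density difference = 5369 - 1076 = 4293 kg/m^3
v = 2 * R^2 * (rho_p - rho_f) * g / (9 * eta)
v = 2 * (1.01e-07)^2 * 4293 * 9.81 / (9 * 0.00115)
v = 8.30161e-08 m/s = 83.0161 nm/s

83.0161


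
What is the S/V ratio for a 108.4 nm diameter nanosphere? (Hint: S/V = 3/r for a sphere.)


Radius r = 108.4/2 = 54.2 nm
S/V = 3 / r = 3 / 54.2
S/V = 0.0554 nm^-1

0.0554


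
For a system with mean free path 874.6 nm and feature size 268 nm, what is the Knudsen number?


Knudsen number Kn = lambda / L
Kn = 874.6 / 268
Kn = 3.2634

3.2634


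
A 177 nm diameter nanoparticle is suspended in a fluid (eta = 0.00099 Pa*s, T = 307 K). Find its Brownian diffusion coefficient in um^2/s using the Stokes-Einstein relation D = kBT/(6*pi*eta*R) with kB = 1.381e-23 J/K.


Radius R = 177/2 = 88.5 nm = 8.85e-08 m
D = kB*T / (6*pi*eta*R)
D = 1.381e-23 * 307 / (6 * pi * 0.00099 * 8.85e-08)
D = 2.56716e-12 m^2/s = 2.567 um^2/s

2.567


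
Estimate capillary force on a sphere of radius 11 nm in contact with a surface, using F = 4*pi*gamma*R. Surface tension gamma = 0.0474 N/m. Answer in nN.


Convert radius: R = 11 nm = 1.1e-08 m
F = 4 * pi * gamma * R
F = 4 * pi * 0.0474 * 1.1e-08
F = 6.55211e-09 N = 6.5521 nN

6.5521


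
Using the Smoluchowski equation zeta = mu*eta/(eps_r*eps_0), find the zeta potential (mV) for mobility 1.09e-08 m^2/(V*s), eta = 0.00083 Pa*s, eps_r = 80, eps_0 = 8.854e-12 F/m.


Smoluchowski equation: zeta = mu * eta / (eps_r * eps_0)
zeta = 1.09e-08 * 0.00083 / (80 * 8.854e-12)
zeta = 0.012772 V = 12.77 mV

12.77


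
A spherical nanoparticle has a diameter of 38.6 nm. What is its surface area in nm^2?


Radius r = 38.6/2 = 19.3 nm
Surface area SA = 4 * pi * r^2
SA = 4 * pi * (19.3)^2
SA = 4680.85 nm^2

4680.85


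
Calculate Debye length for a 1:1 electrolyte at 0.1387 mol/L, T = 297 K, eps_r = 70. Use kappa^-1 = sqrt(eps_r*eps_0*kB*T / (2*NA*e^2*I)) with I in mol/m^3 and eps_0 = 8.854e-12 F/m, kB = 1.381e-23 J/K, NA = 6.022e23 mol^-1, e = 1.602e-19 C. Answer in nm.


Ionic strength I = 0.1387 * 1^2 * 1000 = 138.7 mol/m^3
kappa^-1 = sqrt(70 * 8.854e-12 * 1.381e-23 * 297 / (2 * 6.022e23 * (1.602e-19)^2 * 138.7))
kappa^-1 = 0.77 nm

0.77
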